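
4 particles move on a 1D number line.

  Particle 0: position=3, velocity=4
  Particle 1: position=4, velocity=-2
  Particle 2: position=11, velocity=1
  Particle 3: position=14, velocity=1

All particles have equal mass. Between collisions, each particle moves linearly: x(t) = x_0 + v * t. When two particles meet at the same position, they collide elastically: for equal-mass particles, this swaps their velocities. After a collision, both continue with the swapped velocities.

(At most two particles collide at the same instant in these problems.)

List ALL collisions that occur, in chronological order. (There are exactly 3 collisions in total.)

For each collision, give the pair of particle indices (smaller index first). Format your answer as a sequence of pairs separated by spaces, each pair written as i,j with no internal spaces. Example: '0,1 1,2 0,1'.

Answer: 0,1 1,2 2,3

Derivation:
Collision at t=1/6: particles 0 and 1 swap velocities; positions: p0=11/3 p1=11/3 p2=67/6 p3=85/6; velocities now: v0=-2 v1=4 v2=1 v3=1
Collision at t=8/3: particles 1 and 2 swap velocities; positions: p0=-4/3 p1=41/3 p2=41/3 p3=50/3; velocities now: v0=-2 v1=1 v2=4 v3=1
Collision at t=11/3: particles 2 and 3 swap velocities; positions: p0=-10/3 p1=44/3 p2=53/3 p3=53/3; velocities now: v0=-2 v1=1 v2=1 v3=4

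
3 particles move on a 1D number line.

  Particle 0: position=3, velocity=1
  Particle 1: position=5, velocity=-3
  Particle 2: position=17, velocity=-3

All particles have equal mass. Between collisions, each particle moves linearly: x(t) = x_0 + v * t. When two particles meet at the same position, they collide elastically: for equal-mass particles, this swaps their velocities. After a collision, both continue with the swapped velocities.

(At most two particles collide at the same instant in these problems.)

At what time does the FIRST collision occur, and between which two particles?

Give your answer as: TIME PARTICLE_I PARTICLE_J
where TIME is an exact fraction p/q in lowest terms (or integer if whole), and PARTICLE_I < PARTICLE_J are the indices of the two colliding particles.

Pair (0,1): pos 3,5 vel 1,-3 -> gap=2, closing at 4/unit, collide at t=1/2
Pair (1,2): pos 5,17 vel -3,-3 -> not approaching (rel speed 0 <= 0)
Earliest collision: t=1/2 between 0 and 1

Answer: 1/2 0 1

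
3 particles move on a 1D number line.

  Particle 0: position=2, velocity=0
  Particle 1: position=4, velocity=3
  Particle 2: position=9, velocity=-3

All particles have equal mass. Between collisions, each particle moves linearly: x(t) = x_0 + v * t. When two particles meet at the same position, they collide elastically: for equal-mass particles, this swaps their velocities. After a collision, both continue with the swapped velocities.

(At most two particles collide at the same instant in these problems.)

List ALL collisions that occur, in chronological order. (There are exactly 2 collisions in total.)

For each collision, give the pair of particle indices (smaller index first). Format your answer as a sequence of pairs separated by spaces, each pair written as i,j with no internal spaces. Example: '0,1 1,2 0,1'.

Collision at t=5/6: particles 1 and 2 swap velocities; positions: p0=2 p1=13/2 p2=13/2; velocities now: v0=0 v1=-3 v2=3
Collision at t=7/3: particles 0 and 1 swap velocities; positions: p0=2 p1=2 p2=11; velocities now: v0=-3 v1=0 v2=3

Answer: 1,2 0,1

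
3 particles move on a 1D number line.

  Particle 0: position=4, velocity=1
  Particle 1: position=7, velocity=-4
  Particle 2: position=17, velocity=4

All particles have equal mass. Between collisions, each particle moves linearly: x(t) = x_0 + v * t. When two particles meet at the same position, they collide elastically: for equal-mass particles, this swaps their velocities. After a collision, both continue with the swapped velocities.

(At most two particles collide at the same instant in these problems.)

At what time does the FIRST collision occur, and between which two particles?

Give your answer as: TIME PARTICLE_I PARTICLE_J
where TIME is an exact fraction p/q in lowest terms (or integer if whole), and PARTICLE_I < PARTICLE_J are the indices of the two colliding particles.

Pair (0,1): pos 4,7 vel 1,-4 -> gap=3, closing at 5/unit, collide at t=3/5
Pair (1,2): pos 7,17 vel -4,4 -> not approaching (rel speed -8 <= 0)
Earliest collision: t=3/5 between 0 and 1

Answer: 3/5 0 1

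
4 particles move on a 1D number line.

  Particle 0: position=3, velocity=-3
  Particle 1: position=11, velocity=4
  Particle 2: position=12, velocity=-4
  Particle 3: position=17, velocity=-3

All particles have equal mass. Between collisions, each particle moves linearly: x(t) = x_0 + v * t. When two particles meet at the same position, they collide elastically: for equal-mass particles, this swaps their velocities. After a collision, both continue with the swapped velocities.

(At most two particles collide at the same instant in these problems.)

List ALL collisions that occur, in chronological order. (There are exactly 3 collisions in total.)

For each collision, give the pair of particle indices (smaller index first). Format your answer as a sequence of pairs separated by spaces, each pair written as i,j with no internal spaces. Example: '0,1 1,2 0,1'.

Answer: 1,2 2,3 0,1

Derivation:
Collision at t=1/8: particles 1 and 2 swap velocities; positions: p0=21/8 p1=23/2 p2=23/2 p3=133/8; velocities now: v0=-3 v1=-4 v2=4 v3=-3
Collision at t=6/7: particles 2 and 3 swap velocities; positions: p0=3/7 p1=60/7 p2=101/7 p3=101/7; velocities now: v0=-3 v1=-4 v2=-3 v3=4
Collision at t=9: particles 0 and 1 swap velocities; positions: p0=-24 p1=-24 p2=-10 p3=47; velocities now: v0=-4 v1=-3 v2=-3 v3=4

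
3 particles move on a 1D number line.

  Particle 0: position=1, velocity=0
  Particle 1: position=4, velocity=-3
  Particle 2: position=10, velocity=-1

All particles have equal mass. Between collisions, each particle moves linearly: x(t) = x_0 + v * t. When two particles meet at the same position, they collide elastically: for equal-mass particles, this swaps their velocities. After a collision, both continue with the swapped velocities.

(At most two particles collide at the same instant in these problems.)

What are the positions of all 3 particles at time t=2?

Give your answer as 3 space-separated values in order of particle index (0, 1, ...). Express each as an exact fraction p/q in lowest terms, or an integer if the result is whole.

Collision at t=1: particles 0 and 1 swap velocities; positions: p0=1 p1=1 p2=9; velocities now: v0=-3 v1=0 v2=-1
Advance to t=2 (no further collisions before then); velocities: v0=-3 v1=0 v2=-1; positions = -2 1 8

Answer: -2 1 8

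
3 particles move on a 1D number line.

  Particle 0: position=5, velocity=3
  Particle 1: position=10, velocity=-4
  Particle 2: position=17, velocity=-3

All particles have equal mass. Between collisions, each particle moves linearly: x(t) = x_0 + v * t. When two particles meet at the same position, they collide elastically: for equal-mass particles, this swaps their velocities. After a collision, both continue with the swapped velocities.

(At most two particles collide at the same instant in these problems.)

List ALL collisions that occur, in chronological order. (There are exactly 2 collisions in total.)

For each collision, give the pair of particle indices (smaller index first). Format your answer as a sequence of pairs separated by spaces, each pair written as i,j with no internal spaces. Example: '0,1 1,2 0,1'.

Collision at t=5/7: particles 0 and 1 swap velocities; positions: p0=50/7 p1=50/7 p2=104/7; velocities now: v0=-4 v1=3 v2=-3
Collision at t=2: particles 1 and 2 swap velocities; positions: p0=2 p1=11 p2=11; velocities now: v0=-4 v1=-3 v2=3

Answer: 0,1 1,2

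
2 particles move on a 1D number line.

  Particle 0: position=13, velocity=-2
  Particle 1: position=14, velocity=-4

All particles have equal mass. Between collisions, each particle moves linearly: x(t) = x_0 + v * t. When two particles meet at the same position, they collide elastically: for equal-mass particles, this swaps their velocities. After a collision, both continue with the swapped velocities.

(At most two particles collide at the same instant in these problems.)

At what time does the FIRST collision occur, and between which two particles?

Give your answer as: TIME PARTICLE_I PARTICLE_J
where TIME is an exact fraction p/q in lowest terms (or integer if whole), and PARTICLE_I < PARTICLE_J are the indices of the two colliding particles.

Pair (0,1): pos 13,14 vel -2,-4 -> gap=1, closing at 2/unit, collide at t=1/2
Earliest collision: t=1/2 between 0 and 1

Answer: 1/2 0 1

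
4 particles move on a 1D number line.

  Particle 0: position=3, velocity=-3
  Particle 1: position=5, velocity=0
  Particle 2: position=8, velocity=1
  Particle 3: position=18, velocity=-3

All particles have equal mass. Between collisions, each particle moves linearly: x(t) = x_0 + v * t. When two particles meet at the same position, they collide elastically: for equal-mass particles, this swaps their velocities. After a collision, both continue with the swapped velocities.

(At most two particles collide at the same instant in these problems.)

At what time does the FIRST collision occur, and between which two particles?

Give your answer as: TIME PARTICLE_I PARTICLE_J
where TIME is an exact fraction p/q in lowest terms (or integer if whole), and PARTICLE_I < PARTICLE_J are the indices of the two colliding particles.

Answer: 5/2 2 3

Derivation:
Pair (0,1): pos 3,5 vel -3,0 -> not approaching (rel speed -3 <= 0)
Pair (1,2): pos 5,8 vel 0,1 -> not approaching (rel speed -1 <= 0)
Pair (2,3): pos 8,18 vel 1,-3 -> gap=10, closing at 4/unit, collide at t=5/2
Earliest collision: t=5/2 between 2 and 3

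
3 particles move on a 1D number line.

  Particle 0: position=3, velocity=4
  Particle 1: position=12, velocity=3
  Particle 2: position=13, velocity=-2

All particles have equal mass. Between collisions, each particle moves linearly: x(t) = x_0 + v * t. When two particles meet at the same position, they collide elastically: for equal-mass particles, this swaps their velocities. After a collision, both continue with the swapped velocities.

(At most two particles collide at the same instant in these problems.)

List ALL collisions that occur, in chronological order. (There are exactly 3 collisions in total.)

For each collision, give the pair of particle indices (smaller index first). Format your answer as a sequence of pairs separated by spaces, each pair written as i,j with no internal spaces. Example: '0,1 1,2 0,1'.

Collision at t=1/5: particles 1 and 2 swap velocities; positions: p0=19/5 p1=63/5 p2=63/5; velocities now: v0=4 v1=-2 v2=3
Collision at t=5/3: particles 0 and 1 swap velocities; positions: p0=29/3 p1=29/3 p2=17; velocities now: v0=-2 v1=4 v2=3
Collision at t=9: particles 1 and 2 swap velocities; positions: p0=-5 p1=39 p2=39; velocities now: v0=-2 v1=3 v2=4

Answer: 1,2 0,1 1,2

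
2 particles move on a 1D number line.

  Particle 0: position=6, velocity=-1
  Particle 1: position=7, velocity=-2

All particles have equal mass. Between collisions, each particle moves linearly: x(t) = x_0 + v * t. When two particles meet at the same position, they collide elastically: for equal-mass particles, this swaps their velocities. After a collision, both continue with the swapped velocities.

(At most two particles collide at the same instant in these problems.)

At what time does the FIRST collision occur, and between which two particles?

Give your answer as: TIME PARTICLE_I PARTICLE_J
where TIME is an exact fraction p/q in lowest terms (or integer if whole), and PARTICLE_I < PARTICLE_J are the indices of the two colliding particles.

Pair (0,1): pos 6,7 vel -1,-2 -> gap=1, closing at 1/unit, collide at t=1
Earliest collision: t=1 between 0 and 1

Answer: 1 0 1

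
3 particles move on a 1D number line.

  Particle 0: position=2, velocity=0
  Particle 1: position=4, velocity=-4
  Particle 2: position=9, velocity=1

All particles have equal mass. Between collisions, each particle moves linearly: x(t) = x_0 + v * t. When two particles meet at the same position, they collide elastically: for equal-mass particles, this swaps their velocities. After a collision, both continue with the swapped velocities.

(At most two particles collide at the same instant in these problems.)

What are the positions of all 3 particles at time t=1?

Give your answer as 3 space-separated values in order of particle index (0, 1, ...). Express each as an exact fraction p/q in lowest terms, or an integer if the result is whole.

Collision at t=1/2: particles 0 and 1 swap velocities; positions: p0=2 p1=2 p2=19/2; velocities now: v0=-4 v1=0 v2=1
Advance to t=1 (no further collisions before then); velocities: v0=-4 v1=0 v2=1; positions = 0 2 10

Answer: 0 2 10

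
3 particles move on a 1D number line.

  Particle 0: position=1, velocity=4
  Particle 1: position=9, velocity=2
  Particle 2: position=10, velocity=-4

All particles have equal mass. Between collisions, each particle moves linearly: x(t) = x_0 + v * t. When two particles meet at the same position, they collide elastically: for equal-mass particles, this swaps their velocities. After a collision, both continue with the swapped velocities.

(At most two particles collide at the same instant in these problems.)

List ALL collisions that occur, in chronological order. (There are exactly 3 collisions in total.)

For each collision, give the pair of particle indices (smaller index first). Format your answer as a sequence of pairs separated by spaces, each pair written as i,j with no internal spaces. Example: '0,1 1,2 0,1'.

Answer: 1,2 0,1 1,2

Derivation:
Collision at t=1/6: particles 1 and 2 swap velocities; positions: p0=5/3 p1=28/3 p2=28/3; velocities now: v0=4 v1=-4 v2=2
Collision at t=9/8: particles 0 and 1 swap velocities; positions: p0=11/2 p1=11/2 p2=45/4; velocities now: v0=-4 v1=4 v2=2
Collision at t=4: particles 1 and 2 swap velocities; positions: p0=-6 p1=17 p2=17; velocities now: v0=-4 v1=2 v2=4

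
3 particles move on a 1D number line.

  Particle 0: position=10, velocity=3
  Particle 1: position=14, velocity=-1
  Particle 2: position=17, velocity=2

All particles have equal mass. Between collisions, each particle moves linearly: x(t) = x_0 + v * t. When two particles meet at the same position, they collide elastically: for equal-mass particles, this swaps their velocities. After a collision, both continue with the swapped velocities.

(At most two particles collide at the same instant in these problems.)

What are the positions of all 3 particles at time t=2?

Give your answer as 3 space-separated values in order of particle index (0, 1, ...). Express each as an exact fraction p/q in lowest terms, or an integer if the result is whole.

Answer: 12 16 21

Derivation:
Collision at t=1: particles 0 and 1 swap velocities; positions: p0=13 p1=13 p2=19; velocities now: v0=-1 v1=3 v2=2
Advance to t=2 (no further collisions before then); velocities: v0=-1 v1=3 v2=2; positions = 12 16 21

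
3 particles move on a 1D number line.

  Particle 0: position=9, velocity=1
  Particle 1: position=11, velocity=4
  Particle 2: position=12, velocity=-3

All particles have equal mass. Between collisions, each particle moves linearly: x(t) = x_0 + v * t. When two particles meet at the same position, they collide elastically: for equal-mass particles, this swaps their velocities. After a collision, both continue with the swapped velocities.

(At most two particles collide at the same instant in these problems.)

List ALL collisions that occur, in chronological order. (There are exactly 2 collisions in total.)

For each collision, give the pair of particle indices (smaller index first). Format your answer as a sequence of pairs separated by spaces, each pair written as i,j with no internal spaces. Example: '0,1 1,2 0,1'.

Collision at t=1/7: particles 1 and 2 swap velocities; positions: p0=64/7 p1=81/7 p2=81/7; velocities now: v0=1 v1=-3 v2=4
Collision at t=3/4: particles 0 and 1 swap velocities; positions: p0=39/4 p1=39/4 p2=14; velocities now: v0=-3 v1=1 v2=4

Answer: 1,2 0,1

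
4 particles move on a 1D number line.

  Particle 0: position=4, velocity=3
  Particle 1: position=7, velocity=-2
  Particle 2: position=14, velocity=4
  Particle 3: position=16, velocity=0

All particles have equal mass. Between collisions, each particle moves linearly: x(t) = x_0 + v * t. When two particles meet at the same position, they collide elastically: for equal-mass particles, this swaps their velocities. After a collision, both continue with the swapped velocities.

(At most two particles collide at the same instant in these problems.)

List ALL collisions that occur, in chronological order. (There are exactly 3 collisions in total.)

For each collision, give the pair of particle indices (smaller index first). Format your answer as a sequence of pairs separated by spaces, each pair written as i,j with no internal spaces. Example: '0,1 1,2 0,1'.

Collision at t=1/2: particles 2 and 3 swap velocities; positions: p0=11/2 p1=6 p2=16 p3=16; velocities now: v0=3 v1=-2 v2=0 v3=4
Collision at t=3/5: particles 0 and 1 swap velocities; positions: p0=29/5 p1=29/5 p2=16 p3=82/5; velocities now: v0=-2 v1=3 v2=0 v3=4
Collision at t=4: particles 1 and 2 swap velocities; positions: p0=-1 p1=16 p2=16 p3=30; velocities now: v0=-2 v1=0 v2=3 v3=4

Answer: 2,3 0,1 1,2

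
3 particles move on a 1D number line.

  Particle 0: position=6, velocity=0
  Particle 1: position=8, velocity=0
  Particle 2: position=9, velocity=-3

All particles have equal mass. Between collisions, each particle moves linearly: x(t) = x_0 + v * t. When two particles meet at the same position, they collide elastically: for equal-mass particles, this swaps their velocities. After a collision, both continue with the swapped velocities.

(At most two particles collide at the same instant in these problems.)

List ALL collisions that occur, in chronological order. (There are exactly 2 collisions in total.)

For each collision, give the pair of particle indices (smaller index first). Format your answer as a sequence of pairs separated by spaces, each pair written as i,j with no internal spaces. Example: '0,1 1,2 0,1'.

Answer: 1,2 0,1

Derivation:
Collision at t=1/3: particles 1 and 2 swap velocities; positions: p0=6 p1=8 p2=8; velocities now: v0=0 v1=-3 v2=0
Collision at t=1: particles 0 and 1 swap velocities; positions: p0=6 p1=6 p2=8; velocities now: v0=-3 v1=0 v2=0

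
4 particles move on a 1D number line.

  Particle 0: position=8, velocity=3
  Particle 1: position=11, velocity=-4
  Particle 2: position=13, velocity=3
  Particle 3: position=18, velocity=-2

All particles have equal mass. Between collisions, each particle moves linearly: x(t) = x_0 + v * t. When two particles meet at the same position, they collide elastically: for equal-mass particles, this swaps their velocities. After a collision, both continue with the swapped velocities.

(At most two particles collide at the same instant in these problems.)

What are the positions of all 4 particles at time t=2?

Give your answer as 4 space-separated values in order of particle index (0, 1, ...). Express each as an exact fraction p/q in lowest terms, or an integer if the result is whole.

Collision at t=3/7: particles 0 and 1 swap velocities; positions: p0=65/7 p1=65/7 p2=100/7 p3=120/7; velocities now: v0=-4 v1=3 v2=3 v3=-2
Collision at t=1: particles 2 and 3 swap velocities; positions: p0=7 p1=11 p2=16 p3=16; velocities now: v0=-4 v1=3 v2=-2 v3=3
Collision at t=2: particles 1 and 2 swap velocities; positions: p0=3 p1=14 p2=14 p3=19; velocities now: v0=-4 v1=-2 v2=3 v3=3
Advance to t=2 (no further collisions before then); velocities: v0=-4 v1=-2 v2=3 v3=3; positions = 3 14 14 19

Answer: 3 14 14 19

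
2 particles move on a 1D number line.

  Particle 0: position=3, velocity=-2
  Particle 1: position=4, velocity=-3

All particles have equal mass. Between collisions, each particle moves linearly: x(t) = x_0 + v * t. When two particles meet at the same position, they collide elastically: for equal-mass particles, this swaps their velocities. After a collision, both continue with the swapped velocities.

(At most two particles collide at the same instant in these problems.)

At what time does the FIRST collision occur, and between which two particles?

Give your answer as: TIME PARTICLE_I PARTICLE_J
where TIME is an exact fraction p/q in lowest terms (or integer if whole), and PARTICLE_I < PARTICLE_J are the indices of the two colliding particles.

Answer: 1 0 1

Derivation:
Pair (0,1): pos 3,4 vel -2,-3 -> gap=1, closing at 1/unit, collide at t=1
Earliest collision: t=1 between 0 and 1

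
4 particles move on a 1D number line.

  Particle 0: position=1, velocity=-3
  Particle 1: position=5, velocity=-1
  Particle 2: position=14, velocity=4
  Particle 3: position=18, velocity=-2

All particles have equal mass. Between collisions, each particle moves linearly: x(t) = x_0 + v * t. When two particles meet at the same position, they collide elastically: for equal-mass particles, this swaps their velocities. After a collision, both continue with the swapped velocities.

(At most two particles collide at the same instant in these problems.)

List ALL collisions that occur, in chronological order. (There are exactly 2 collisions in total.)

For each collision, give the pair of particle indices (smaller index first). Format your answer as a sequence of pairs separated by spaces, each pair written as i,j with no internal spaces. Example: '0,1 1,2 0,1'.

Answer: 2,3 1,2

Derivation:
Collision at t=2/3: particles 2 and 3 swap velocities; positions: p0=-1 p1=13/3 p2=50/3 p3=50/3; velocities now: v0=-3 v1=-1 v2=-2 v3=4
Collision at t=13: particles 1 and 2 swap velocities; positions: p0=-38 p1=-8 p2=-8 p3=66; velocities now: v0=-3 v1=-2 v2=-1 v3=4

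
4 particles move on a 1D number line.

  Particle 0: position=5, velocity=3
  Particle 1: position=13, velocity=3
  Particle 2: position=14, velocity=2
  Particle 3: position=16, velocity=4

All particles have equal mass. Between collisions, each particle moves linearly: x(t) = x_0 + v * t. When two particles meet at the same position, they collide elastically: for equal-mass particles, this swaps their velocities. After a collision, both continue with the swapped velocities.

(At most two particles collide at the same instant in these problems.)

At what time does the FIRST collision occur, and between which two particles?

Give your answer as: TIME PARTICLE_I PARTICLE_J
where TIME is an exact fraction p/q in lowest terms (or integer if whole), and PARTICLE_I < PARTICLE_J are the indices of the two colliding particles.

Pair (0,1): pos 5,13 vel 3,3 -> not approaching (rel speed 0 <= 0)
Pair (1,2): pos 13,14 vel 3,2 -> gap=1, closing at 1/unit, collide at t=1
Pair (2,3): pos 14,16 vel 2,4 -> not approaching (rel speed -2 <= 0)
Earliest collision: t=1 between 1 and 2

Answer: 1 1 2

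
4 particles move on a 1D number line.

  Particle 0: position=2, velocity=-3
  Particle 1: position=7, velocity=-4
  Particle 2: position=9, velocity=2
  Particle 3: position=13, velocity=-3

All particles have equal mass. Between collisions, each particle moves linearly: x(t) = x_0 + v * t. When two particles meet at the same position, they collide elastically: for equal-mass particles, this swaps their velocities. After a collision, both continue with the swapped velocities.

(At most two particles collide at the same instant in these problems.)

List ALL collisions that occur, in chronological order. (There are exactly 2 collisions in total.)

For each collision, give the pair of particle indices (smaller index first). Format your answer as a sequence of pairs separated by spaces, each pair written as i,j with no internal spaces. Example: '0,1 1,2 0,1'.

Answer: 2,3 0,1

Derivation:
Collision at t=4/5: particles 2 and 3 swap velocities; positions: p0=-2/5 p1=19/5 p2=53/5 p3=53/5; velocities now: v0=-3 v1=-4 v2=-3 v3=2
Collision at t=5: particles 0 and 1 swap velocities; positions: p0=-13 p1=-13 p2=-2 p3=19; velocities now: v0=-4 v1=-3 v2=-3 v3=2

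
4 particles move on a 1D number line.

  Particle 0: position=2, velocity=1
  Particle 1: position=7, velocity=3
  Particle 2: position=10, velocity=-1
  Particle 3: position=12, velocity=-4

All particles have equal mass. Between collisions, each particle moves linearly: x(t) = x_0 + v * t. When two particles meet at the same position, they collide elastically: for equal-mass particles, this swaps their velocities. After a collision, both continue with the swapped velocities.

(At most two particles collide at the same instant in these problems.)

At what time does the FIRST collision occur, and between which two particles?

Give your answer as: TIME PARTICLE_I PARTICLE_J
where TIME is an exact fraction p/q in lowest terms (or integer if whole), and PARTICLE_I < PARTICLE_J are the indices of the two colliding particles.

Answer: 2/3 2 3

Derivation:
Pair (0,1): pos 2,7 vel 1,3 -> not approaching (rel speed -2 <= 0)
Pair (1,2): pos 7,10 vel 3,-1 -> gap=3, closing at 4/unit, collide at t=3/4
Pair (2,3): pos 10,12 vel -1,-4 -> gap=2, closing at 3/unit, collide at t=2/3
Earliest collision: t=2/3 between 2 and 3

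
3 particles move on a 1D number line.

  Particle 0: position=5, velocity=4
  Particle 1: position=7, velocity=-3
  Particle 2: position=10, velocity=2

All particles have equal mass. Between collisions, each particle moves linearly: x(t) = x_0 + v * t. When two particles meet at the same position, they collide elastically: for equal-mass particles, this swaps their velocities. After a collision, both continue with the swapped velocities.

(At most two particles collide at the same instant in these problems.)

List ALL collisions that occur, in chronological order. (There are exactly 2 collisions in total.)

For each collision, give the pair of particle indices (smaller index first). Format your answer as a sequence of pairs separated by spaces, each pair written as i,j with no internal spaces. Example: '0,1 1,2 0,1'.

Answer: 0,1 1,2

Derivation:
Collision at t=2/7: particles 0 and 1 swap velocities; positions: p0=43/7 p1=43/7 p2=74/7; velocities now: v0=-3 v1=4 v2=2
Collision at t=5/2: particles 1 and 2 swap velocities; positions: p0=-1/2 p1=15 p2=15; velocities now: v0=-3 v1=2 v2=4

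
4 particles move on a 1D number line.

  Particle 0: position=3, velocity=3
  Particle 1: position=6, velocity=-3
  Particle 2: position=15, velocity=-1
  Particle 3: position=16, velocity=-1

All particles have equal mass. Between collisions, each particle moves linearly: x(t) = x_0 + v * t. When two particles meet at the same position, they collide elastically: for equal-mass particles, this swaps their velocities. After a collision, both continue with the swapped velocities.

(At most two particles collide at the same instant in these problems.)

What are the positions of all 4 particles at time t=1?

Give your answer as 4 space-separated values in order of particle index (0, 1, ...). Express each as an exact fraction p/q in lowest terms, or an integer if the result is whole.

Answer: 3 6 14 15

Derivation:
Collision at t=1/2: particles 0 and 1 swap velocities; positions: p0=9/2 p1=9/2 p2=29/2 p3=31/2; velocities now: v0=-3 v1=3 v2=-1 v3=-1
Advance to t=1 (no further collisions before then); velocities: v0=-3 v1=3 v2=-1 v3=-1; positions = 3 6 14 15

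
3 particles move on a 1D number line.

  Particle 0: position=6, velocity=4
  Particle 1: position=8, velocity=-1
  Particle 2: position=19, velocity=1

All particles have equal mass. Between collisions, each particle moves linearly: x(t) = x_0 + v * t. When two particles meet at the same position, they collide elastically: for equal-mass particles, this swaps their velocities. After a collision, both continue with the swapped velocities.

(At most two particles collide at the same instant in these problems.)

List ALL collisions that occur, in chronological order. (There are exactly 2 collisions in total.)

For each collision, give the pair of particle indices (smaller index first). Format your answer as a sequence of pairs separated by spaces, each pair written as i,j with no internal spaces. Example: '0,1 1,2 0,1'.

Collision at t=2/5: particles 0 and 1 swap velocities; positions: p0=38/5 p1=38/5 p2=97/5; velocities now: v0=-1 v1=4 v2=1
Collision at t=13/3: particles 1 and 2 swap velocities; positions: p0=11/3 p1=70/3 p2=70/3; velocities now: v0=-1 v1=1 v2=4

Answer: 0,1 1,2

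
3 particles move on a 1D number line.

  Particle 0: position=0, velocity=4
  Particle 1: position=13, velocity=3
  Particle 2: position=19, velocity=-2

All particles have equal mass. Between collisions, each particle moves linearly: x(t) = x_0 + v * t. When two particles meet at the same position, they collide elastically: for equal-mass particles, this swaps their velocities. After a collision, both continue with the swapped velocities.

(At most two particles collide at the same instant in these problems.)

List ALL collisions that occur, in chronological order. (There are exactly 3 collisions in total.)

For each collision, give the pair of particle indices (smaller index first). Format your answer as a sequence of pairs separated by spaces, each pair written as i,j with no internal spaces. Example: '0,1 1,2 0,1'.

Collision at t=6/5: particles 1 and 2 swap velocities; positions: p0=24/5 p1=83/5 p2=83/5; velocities now: v0=4 v1=-2 v2=3
Collision at t=19/6: particles 0 and 1 swap velocities; positions: p0=38/3 p1=38/3 p2=45/2; velocities now: v0=-2 v1=4 v2=3
Collision at t=13: particles 1 and 2 swap velocities; positions: p0=-7 p1=52 p2=52; velocities now: v0=-2 v1=3 v2=4

Answer: 1,2 0,1 1,2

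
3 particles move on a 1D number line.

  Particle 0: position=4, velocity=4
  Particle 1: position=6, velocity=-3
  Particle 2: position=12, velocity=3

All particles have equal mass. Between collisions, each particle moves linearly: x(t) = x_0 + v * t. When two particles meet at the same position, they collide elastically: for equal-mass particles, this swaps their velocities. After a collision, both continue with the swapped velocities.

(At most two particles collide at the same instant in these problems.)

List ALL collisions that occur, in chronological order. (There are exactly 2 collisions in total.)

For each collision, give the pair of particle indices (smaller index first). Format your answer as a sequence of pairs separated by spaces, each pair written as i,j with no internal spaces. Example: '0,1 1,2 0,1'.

Answer: 0,1 1,2

Derivation:
Collision at t=2/7: particles 0 and 1 swap velocities; positions: p0=36/7 p1=36/7 p2=90/7; velocities now: v0=-3 v1=4 v2=3
Collision at t=8: particles 1 and 2 swap velocities; positions: p0=-18 p1=36 p2=36; velocities now: v0=-3 v1=3 v2=4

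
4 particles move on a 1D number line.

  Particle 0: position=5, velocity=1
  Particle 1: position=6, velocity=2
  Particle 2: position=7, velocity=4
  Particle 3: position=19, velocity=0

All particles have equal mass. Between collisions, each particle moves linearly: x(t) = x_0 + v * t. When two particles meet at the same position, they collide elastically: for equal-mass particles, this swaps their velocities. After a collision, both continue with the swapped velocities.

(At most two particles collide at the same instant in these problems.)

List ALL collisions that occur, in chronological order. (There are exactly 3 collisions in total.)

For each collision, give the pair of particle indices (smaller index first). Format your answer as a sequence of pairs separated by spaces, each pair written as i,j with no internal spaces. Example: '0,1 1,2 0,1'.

Collision at t=3: particles 2 and 3 swap velocities; positions: p0=8 p1=12 p2=19 p3=19; velocities now: v0=1 v1=2 v2=0 v3=4
Collision at t=13/2: particles 1 and 2 swap velocities; positions: p0=23/2 p1=19 p2=19 p3=33; velocities now: v0=1 v1=0 v2=2 v3=4
Collision at t=14: particles 0 and 1 swap velocities; positions: p0=19 p1=19 p2=34 p3=63; velocities now: v0=0 v1=1 v2=2 v3=4

Answer: 2,3 1,2 0,1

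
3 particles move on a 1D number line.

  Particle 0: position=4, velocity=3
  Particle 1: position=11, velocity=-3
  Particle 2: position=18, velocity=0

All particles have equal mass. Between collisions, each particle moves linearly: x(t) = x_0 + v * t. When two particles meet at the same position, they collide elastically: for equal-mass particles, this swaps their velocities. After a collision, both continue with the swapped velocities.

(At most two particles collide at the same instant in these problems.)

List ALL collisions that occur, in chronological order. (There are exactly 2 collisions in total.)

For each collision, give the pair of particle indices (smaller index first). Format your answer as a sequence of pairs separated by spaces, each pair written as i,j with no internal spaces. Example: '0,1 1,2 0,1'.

Collision at t=7/6: particles 0 and 1 swap velocities; positions: p0=15/2 p1=15/2 p2=18; velocities now: v0=-3 v1=3 v2=0
Collision at t=14/3: particles 1 and 2 swap velocities; positions: p0=-3 p1=18 p2=18; velocities now: v0=-3 v1=0 v2=3

Answer: 0,1 1,2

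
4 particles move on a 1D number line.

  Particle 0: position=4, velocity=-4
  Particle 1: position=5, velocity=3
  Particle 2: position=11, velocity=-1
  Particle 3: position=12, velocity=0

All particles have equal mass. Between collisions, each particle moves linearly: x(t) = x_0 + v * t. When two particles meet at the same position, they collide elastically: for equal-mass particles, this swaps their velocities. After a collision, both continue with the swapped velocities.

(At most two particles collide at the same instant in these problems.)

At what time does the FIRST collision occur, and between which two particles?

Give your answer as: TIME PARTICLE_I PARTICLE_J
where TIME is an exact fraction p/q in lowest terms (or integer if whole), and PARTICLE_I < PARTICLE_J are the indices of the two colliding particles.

Pair (0,1): pos 4,5 vel -4,3 -> not approaching (rel speed -7 <= 0)
Pair (1,2): pos 5,11 vel 3,-1 -> gap=6, closing at 4/unit, collide at t=3/2
Pair (2,3): pos 11,12 vel -1,0 -> not approaching (rel speed -1 <= 0)
Earliest collision: t=3/2 between 1 and 2

Answer: 3/2 1 2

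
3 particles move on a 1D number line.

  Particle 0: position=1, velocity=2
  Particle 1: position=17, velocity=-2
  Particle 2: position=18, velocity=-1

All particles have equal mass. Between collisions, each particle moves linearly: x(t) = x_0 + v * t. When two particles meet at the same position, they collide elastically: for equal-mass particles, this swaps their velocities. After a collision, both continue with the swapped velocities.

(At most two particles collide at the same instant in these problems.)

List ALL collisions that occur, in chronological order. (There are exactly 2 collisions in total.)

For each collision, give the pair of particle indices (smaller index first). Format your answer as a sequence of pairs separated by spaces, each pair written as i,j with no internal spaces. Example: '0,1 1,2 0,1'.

Answer: 0,1 1,2

Derivation:
Collision at t=4: particles 0 and 1 swap velocities; positions: p0=9 p1=9 p2=14; velocities now: v0=-2 v1=2 v2=-1
Collision at t=17/3: particles 1 and 2 swap velocities; positions: p0=17/3 p1=37/3 p2=37/3; velocities now: v0=-2 v1=-1 v2=2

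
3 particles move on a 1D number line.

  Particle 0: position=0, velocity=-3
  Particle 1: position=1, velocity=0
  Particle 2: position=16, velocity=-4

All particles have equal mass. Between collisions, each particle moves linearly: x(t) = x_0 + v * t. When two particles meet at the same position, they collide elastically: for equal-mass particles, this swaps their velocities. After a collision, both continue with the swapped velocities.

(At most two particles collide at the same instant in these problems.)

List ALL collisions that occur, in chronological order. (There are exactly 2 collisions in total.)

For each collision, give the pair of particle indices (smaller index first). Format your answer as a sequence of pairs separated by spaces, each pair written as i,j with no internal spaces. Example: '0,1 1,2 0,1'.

Collision at t=15/4: particles 1 and 2 swap velocities; positions: p0=-45/4 p1=1 p2=1; velocities now: v0=-3 v1=-4 v2=0
Collision at t=16: particles 0 and 1 swap velocities; positions: p0=-48 p1=-48 p2=1; velocities now: v0=-4 v1=-3 v2=0

Answer: 1,2 0,1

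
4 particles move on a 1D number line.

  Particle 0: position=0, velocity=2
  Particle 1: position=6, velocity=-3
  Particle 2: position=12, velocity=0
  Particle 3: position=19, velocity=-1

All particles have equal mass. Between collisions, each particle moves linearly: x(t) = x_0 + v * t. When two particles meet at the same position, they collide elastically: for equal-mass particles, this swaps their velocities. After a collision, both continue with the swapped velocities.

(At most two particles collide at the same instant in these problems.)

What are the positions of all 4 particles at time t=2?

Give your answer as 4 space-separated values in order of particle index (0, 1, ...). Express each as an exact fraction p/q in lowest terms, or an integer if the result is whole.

Collision at t=6/5: particles 0 and 1 swap velocities; positions: p0=12/5 p1=12/5 p2=12 p3=89/5; velocities now: v0=-3 v1=2 v2=0 v3=-1
Advance to t=2 (no further collisions before then); velocities: v0=-3 v1=2 v2=0 v3=-1; positions = 0 4 12 17

Answer: 0 4 12 17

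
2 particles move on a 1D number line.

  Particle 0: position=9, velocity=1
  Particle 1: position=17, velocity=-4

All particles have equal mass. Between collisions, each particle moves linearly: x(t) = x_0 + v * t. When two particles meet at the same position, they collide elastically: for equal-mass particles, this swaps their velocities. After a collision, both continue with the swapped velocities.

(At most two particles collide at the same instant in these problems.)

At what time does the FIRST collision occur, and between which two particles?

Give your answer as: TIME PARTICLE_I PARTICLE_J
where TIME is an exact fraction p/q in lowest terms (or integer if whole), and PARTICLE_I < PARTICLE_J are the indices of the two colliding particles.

Answer: 8/5 0 1

Derivation:
Pair (0,1): pos 9,17 vel 1,-4 -> gap=8, closing at 5/unit, collide at t=8/5
Earliest collision: t=8/5 between 0 and 1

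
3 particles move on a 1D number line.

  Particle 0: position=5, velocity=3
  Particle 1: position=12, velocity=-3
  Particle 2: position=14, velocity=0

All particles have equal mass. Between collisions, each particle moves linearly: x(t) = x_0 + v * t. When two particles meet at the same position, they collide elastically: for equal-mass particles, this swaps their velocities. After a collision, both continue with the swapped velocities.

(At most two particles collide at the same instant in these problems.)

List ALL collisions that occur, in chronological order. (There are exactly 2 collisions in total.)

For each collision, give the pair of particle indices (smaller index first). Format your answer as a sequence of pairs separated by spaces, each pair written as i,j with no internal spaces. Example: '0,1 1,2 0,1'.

Collision at t=7/6: particles 0 and 1 swap velocities; positions: p0=17/2 p1=17/2 p2=14; velocities now: v0=-3 v1=3 v2=0
Collision at t=3: particles 1 and 2 swap velocities; positions: p0=3 p1=14 p2=14; velocities now: v0=-3 v1=0 v2=3

Answer: 0,1 1,2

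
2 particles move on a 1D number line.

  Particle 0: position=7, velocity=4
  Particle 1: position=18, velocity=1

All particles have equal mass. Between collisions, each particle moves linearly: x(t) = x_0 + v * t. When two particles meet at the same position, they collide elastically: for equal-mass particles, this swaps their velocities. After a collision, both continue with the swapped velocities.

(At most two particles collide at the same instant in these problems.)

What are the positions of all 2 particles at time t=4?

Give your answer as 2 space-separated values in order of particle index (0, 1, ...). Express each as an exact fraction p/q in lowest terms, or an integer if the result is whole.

Answer: 22 23

Derivation:
Collision at t=11/3: particles 0 and 1 swap velocities; positions: p0=65/3 p1=65/3; velocities now: v0=1 v1=4
Advance to t=4 (no further collisions before then); velocities: v0=1 v1=4; positions = 22 23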